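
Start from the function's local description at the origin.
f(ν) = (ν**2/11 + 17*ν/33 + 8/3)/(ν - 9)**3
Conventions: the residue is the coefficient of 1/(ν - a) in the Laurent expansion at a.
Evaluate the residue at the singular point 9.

At the order-3 pole 9 set g(ν) = (ν - (9))^3*f(ν) = ν**2/11 + 17*ν/33 + 8/3.
Order-3 pole: residue = g''(a)/2; g''(9) = 2/11, so the residue is 1/11.

The residue is 1/11.


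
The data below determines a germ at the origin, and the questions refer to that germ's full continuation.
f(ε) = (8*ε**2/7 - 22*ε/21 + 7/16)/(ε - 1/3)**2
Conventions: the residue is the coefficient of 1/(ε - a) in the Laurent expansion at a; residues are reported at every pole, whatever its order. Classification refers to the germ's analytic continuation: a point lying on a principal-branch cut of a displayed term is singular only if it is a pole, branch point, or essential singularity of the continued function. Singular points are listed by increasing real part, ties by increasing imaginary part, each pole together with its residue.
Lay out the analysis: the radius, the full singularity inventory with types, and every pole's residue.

Denominator factor (ε - 1/3)^2: pole of order 2 at 1/3, modulus 1/3.
The radius of convergence is the smallest modulus among the singular points: 1/3.
At the order-2 pole 1/3 set g(ε) = (ε - (1/3))^2*f(ε) = 8*ε**2/7 - 22*ε/21 + 7/16.
Order-2 pole: residue = g'(a); g'(1/3) = -2/7, so the residue is -2/7.

Radius of convergence at 0: 1/3.
At 1/3: a pole of order 2; residue -2/7.


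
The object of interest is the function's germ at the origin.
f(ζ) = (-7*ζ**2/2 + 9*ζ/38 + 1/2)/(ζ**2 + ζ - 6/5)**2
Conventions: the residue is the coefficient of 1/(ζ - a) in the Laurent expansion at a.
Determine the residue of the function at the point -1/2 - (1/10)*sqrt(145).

The residue is (1741/31958)*sqrt(145).

The factor ζ**2 + ζ - 6/5 splits as (ζ - a)(ζ - a') with a = -1/2 - (1/10)*sqrt(145), a' = -1/2 + (1/10)*sqrt(145). At the order-2 pole a set g(ζ) = (ζ - a)^2*f(ζ) = [-7*ζ**2/2 + 9*ζ/38 + 1/2] / (ζ - a')^2.
Order-2 pole: residue = g'(a); g'(-1/2 - (1/10)*sqrt(145)) = (1741/31958)*sqrt(145), so the residue is (1741/31958)*sqrt(145).


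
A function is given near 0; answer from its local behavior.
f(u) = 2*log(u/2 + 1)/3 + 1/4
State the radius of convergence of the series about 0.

The radius of convergence is 2.

Branch term (2/3)*log(1 - u/(-2)): its argument vanishes at u = -2, a logarithmic branch point, modulus 2.
The radius of convergence is the smallest modulus among the singular points: 2.


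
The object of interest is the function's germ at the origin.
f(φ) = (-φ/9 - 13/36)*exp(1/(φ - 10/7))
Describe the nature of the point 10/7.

The point is an essential singularity.

The exponent 1/(φ - (10/7)) has a pole at 10/7, so exp(1/(φ - (10/7))) takes every nonzero value near it: an essential singularity (not a pole of any order).


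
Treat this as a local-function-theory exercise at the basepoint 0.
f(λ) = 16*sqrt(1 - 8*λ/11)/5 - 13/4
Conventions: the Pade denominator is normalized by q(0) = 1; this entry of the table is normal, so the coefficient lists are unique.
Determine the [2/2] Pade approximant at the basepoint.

Taylor coefficients needed (expand at 0): a_0 = -1/20, a_1 = -64/55, a_2 = -128/605, a_3 = -512/6655, a_4 = -512/14641.
Write the denominator as Q(λ) = 1 + q1*λ + q2*λ^2. Requiring Q*f - P = O(λ^5) with deg P <= 2 kills the coefficients of λ^3..λ^4 in Q*f:
  λ^3: a_3 + q1*a_2 + q2*a_1 = 0, i.e. -512/6655 + (-128/605)*q1 + (-64/55)*q2 = 0.
  λ^4: a_4 + q1*a_3 + q2*a_2 = 0, i.e. -512/14641 + (-512/6655)*q1 + (-128/605)*q2 = 0.
Solving this linear system: q1 = -6/11, q2 = 4/121.
The numerator is Q*f truncated at degree 2: P0 = a_0 = -1/20; P1 = a_1 + q1*a_0 = -25/22; P2 = a_2 + q1*a_1 + q2*a_0 = 51/121.

The Pade approximant has numerator coefficients [-1/20, -25/22, 51/121]; denominator coefficients [1, -6/11, 4/121].


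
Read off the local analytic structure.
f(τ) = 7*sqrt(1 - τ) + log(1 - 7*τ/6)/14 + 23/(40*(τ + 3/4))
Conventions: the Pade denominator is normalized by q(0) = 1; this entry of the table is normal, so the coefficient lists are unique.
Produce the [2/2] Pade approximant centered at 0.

The Pade approximant has numerator coefficients [233/30, 676724207/348205644, -27935382199/4178467728]; denominator coefficients [1, 24467861/29017137, -145323115/348205644].

Taylor coefficients needed (expand at 0): a_0 = 233/30, a_1 = -829/180, a_2 = 949/2160, a_3 = -619/270, a_4 = 164581/77760.
Write the denominator as Q(τ) = 1 + q1*τ + q2*τ^2. Requiring Q*f - P = O(τ^5) with deg P <= 2 kills the coefficients of τ^3..τ^4 in Q*f:
  τ^3: a_3 + q1*a_2 + q2*a_1 = 0, i.e. -619/270 + (949/2160)*q1 + (-829/180)*q2 = 0.
  τ^4: a_4 + q1*a_3 + q2*a_2 = 0, i.e. 164581/77760 + (-619/270)*q1 + (949/2160)*q2 = 0.
Solving this linear system: q1 = 24467861/29017137, q2 = -145323115/348205644.
The numerator is Q*f truncated at degree 2: P0 = a_0 = 233/30; P1 = a_1 + q1*a_0 = 676724207/348205644; P2 = a_2 + q1*a_1 + q2*a_0 = -27935382199/4178467728.


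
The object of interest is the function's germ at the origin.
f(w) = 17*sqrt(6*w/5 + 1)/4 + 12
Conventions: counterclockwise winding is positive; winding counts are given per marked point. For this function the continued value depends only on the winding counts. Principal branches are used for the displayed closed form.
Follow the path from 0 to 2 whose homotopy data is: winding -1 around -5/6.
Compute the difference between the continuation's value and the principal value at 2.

Continued minus principal equals -(17/10)*sqrt(85).

The rational part is single-valued and drops out of the difference; each branch term changes only by its own monodromy.
(17/4)*sqrt(1 - w/(-5/6)): winding -1 is odd, the square root flips sign, contributing -2*(17/4)*sqrt(1 - (2)/(-5/6)) = -2*(17/4)*sqrt(17/5) = -(17/10)*sqrt(85).
Summing the contributions at w = 2 gives -(17/10)*sqrt(85).


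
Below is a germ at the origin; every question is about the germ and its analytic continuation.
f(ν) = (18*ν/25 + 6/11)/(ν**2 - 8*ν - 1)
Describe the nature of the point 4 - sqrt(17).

The denominator factor ν**2 - 8*ν - 1 vanishes at 4 - sqrt(17) and appears to the power 1; the numerator there equals 942/275 - (18/25)*sqrt(17), nonzero, and no other factor vanishes.
Hence a pole whose order is the multiplicity, 1.

The point is a pole of order 1.


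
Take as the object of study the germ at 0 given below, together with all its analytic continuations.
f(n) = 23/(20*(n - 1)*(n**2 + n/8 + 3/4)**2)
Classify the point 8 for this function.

Denominator factors: n**2 + n/8 + 3/4 = 263/4 at n = 8; n - 1 = 7 at n = 8 — none vanishes.
So the germ continues analytically to 8.

The point is a regular point.


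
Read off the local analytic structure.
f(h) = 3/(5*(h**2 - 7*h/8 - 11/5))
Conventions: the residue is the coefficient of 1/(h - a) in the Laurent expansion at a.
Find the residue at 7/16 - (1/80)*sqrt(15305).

The residue is -(24/15305)*sqrt(15305).

The factor h**2 - 7*h/8 - 11/5 splits as (h - a)(h - a') with a = 7/16 - (1/80)*sqrt(15305), a' = 7/16 + (1/80)*sqrt(15305). At the order-1 pole a set g(h) = (h - a)*f(h) = [3/5] / (h - a').
Simple pole: residue = g(a) at a = 7/16 - (1/80)*sqrt(15305), which is -(24/15305)*sqrt(15305).


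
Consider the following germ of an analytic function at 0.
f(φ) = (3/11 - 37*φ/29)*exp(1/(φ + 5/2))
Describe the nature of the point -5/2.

The point is an essential singularity.

The exponent 1/(φ - (-5/2)) has a pole at -5/2, so exp(1/(φ - (-5/2))) takes every nonzero value near it: an essential singularity (not a pole of any order).


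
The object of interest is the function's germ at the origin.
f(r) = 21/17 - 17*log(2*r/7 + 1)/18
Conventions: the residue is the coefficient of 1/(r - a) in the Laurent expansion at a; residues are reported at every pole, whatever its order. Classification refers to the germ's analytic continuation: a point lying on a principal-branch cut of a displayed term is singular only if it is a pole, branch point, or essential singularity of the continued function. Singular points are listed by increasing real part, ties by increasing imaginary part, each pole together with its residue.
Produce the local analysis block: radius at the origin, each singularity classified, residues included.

Branch term (-17/18)*log(1 - r/(-7/2)): its argument vanishes at r = -7/2, a logarithmic branch point, modulus 7/2.
The radius of convergence is the smallest modulus among the singular points: 7/2.

Radius of convergence at 0: 7/2.
At -7/2: a logarithmic branch point.


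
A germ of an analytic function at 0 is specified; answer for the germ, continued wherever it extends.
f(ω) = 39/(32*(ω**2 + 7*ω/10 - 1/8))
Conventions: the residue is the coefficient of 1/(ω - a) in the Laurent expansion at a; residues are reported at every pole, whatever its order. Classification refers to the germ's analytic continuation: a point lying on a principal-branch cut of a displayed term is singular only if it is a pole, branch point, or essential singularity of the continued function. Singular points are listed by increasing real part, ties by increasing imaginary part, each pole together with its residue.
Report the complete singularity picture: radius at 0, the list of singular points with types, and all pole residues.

Radius of convergence at 0: -7/20 + (3/20)*sqrt(11).
At -7/20 - (3/20)*sqrt(11): a pole of order 1; residue -(65/176)*sqrt(11).
At -7/20 + (3/20)*sqrt(11): a pole of order 1; residue (65/176)*sqrt(11).

Denominator factor (ω**2 + 7*ω/10 - 1/8): discriminant 99/100, real irrational roots -7/20 + (3/20)*sqrt(11) and -7/20 - (3/20)*sqrt(11); poles of order 1, moduli -7/20 + (3/20)*sqrt(11) and 7/20 + (3/20)*sqrt(11).
The radius of convergence is the smallest modulus among the singular points: -7/20 + (3/20)*sqrt(11).
The factor ω**2 + 7*ω/10 - 1/8 splits as (ω - a)(ω - a') with a = -7/20 - (3/20)*sqrt(11), a' = -7/20 + (3/20)*sqrt(11). At the order-1 pole a set g(ω) = (ω - a)*f(ω) = [39/32] / (ω - a').
Simple pole: residue = g(a) at a = -7/20 - (3/20)*sqrt(11), which is -(65/176)*sqrt(11).
The factor ω**2 + 7*ω/10 - 1/8 splits as (ω - a)(ω - a') with a = -7/20 + (3/20)*sqrt(11), a' = -7/20 - (3/20)*sqrt(11). At the order-1 pole a set g(ω) = (ω - a)*f(ω) = [39/32] / (ω - a').
Simple pole: residue = g(a) at a = -7/20 + (3/20)*sqrt(11), which is (65/176)*sqrt(11).
List the singular points by increasing real part (a conjugate pair: the negative imaginary part first).


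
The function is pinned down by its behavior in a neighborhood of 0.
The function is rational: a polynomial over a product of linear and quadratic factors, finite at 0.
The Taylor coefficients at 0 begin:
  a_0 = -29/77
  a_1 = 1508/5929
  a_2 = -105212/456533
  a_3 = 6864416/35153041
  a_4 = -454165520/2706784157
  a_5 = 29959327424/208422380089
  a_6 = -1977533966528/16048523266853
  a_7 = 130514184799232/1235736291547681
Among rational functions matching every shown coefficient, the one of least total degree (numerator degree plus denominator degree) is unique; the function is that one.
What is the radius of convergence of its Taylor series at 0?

The radius of convergence is 7/6.

No rational of total degree below 2 reproduces all 8 coefficients; solving the [0/2] Pade equations on them gives f(ρ) = 29/(12*(ρ - 11/2)*(ρ + 7/6)), whose expansion matches every shown term.
Denominator factor (ρ - 11/2): pole of order 1 at 11/2, modulus 11/2.
Denominator factor (ρ + 7/6): pole of order 1 at -7/6, modulus 7/6.
The radius of convergence is the smallest modulus among the singular points: 7/6.


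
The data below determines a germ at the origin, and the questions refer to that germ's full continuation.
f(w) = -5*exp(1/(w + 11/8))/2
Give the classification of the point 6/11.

There is no denominator, hence no pole anywhere.
The essential point of exp(1/(w - (-11/8))) is -11/8, not 6/11.
So the germ continues analytically to 6/11.

The point is a regular point.


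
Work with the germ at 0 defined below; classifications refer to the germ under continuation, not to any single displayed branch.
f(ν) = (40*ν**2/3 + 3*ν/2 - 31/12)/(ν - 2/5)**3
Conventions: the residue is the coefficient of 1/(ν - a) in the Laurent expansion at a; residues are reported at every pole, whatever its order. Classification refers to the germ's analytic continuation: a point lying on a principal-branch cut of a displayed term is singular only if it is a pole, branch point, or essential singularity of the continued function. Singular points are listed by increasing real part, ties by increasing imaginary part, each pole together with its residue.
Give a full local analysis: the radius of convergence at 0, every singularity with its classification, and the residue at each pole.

Radius of convergence at 0: 2/5.
At 2/5: a pole of order 3; residue 40/3.

Denominator factor (ν - 2/5)^3: pole of order 3 at 2/5, modulus 2/5.
The radius of convergence is the smallest modulus among the singular points: 2/5.
At the order-3 pole 2/5 set g(ν) = (ν - (2/5))^3*f(ν) = 40*ν**2/3 + 3*ν/2 - 31/12.
Order-3 pole: residue = g''(a)/2; g''(2/5) = 80/3, so the residue is 40/3.


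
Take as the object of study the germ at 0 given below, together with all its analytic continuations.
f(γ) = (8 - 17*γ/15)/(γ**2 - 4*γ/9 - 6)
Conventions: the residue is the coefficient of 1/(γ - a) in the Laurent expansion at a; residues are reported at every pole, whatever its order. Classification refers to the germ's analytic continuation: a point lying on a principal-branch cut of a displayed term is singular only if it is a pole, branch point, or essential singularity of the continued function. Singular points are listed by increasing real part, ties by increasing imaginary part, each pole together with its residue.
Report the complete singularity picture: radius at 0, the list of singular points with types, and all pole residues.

Denominator factor (γ**2 - 4*γ/9 - 6): discriminant 1960/81, real irrational roots 2/9 + (7/9)*sqrt(10) and 2/9 - (7/9)*sqrt(10); poles of order 1, moduli 2/9 + (7/9)*sqrt(10) and -2/9 + (7/9)*sqrt(10).
The radius of convergence is the smallest modulus among the singular points: -2/9 + (7/9)*sqrt(10).
The factor γ**2 - 4*γ/9 - 6 splits as (γ - a)(γ - a') with a = 2/9 - (7/9)*sqrt(10), a' = 2/9 + (7/9)*sqrt(10). At the order-1 pole a set g(γ) = (γ - a)*f(γ) = [8 - 17*γ/15] / (γ - a').
Simple pole: residue = g(a) at a = 2/9 - (7/9)*sqrt(10), which is -17/30 - (523/1050)*sqrt(10).
The factor γ**2 - 4*γ/9 - 6 splits as (γ - a)(γ - a') with a = 2/9 + (7/9)*sqrt(10), a' = 2/9 - (7/9)*sqrt(10). At the order-1 pole a set g(γ) = (γ - a)*f(γ) = [8 - 17*γ/15] / (γ - a').
Simple pole: residue = g(a) at a = 2/9 + (7/9)*sqrt(10), which is -17/30 + (523/1050)*sqrt(10).
List the singular points by increasing real part (a conjugate pair: the negative imaginary part first).

Radius of convergence at 0: -2/9 + (7/9)*sqrt(10).
At 2/9 - (7/9)*sqrt(10): a pole of order 1; residue -17/30 - (523/1050)*sqrt(10).
At 2/9 + (7/9)*sqrt(10): a pole of order 1; residue -17/30 + (523/1050)*sqrt(10).


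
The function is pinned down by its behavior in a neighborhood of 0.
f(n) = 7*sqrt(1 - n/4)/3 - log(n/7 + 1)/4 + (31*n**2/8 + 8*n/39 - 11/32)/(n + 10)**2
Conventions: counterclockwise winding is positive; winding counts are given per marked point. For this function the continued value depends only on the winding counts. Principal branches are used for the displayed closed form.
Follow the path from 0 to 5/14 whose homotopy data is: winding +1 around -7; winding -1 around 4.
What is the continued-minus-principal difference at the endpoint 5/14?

Continued minus principal equals (-(1/6)*sqrt(714)) - ((1/2)*pi)*i.

The rational part is single-valued and drops out of the difference; each branch term changes only by its own monodromy.
(-1/4)*log(1 - n/(-7)): each positive loop around -7 adds 2*pi*i to the log, so winding +1 contributes (-1/4)*(1)*2*pi*i = -(1/2)*pi*i.
(7/3)*sqrt(1 - n/(4)): winding -1 is odd, the square root flips sign, contributing -2*(7/3)*sqrt(1 - (5/14)/(4)) = -2*(7/3)*sqrt(51/56) = -(1/6)*sqrt(714).
Summing the contributions at n = 5/14 gives (-(1/6)*sqrt(714)) - ((1/2)*pi)*i.


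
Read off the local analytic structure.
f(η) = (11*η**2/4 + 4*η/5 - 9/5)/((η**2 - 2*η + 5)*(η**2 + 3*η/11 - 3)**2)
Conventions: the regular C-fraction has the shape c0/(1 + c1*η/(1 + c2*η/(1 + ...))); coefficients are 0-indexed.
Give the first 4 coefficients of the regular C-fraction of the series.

The regular C-fraction coefficients are [-1/25, -68/495, 211907/26928, -5316772737/634025744].

Taylor coefficients (expand at 0): a_0 = -1/25, a_1 = -68/12375, a_2 = 38557/907500, a_3 = 3830054/112303125.
c0 = a_0 = -1/25. Peel one level at a time: if S = 1 + c*η/S' with S'(0) = 1, then c is the η-coefficient of S and S' = c*η/(S - 1).
S_1 = c0/f = 1 + (-68/495)*η + (211907/196020)*η^2 + ...; c1 = -68/495.
S_2 = c1*η/(S_1 - 1) = 1 + (211907/26928)*η + (1772257579/26856192)*η^2 + ...; c2 = 211907/26928.
S_3 = c2*η/(S_2 - 1) = 1 + (-5316772737/634025744)*η + ...; c3 = -5316772737/634025744.


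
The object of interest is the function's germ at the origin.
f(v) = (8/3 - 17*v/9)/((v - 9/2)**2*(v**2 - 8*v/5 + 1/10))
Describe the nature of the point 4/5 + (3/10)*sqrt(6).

The point is a pole of order 1.

The denominator factor v**2 - 8*v/5 + 1/10 vanishes at 4/5 + (3/10)*sqrt(6) and appears to the power 1; the numerator there equals 52/45 - (17/30)*sqrt(6), nonzero, and no other factor vanishes.
Hence a pole whose order is the multiplicity, 1.


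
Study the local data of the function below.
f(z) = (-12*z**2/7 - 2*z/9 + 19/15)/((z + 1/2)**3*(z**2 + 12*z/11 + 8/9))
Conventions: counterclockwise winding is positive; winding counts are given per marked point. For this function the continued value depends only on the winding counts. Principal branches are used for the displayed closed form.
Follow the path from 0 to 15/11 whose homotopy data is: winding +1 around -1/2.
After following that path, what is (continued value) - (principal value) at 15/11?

The function is rational, hence single-valued: continuing it around any pole returns the same value, so the difference is 0.

Continued minus principal equals 0.


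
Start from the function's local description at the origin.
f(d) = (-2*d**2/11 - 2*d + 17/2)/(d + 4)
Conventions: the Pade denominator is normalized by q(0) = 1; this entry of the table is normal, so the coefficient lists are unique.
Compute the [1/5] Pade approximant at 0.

Taylor coefficients needed (expand at 0): a_0 = 17/8, a_1 = -33/32, a_2 = 299/1408, a_3 = -299/5632, a_4 = 299/22528, a_5 = -299/90112, a_6 = 299/360448.
Write the denominator as Q(d) = 1 + q1*d + q2*d^2 + q3*d^3 + q4*d^4 + q5*d^5. Requiring Q*f - P = O(d^7) with deg P <= 1 kills the coefficients of d^2..d^6 in Q*f:
  d^2: a_2 + q1*a_1 + q2*a_0 = 0, i.e. 299/1408 + (-33/32)*q1 + (17/8)*q2 = 0.
  d^3: a_3 + q1*a_2 + q2*a_1 + q3*a_0 = 0, i.e. -299/5632 + (299/1408)*q1 + (-33/32)*q2 + (17/8)*q3 = 0.
  d^4: a_4 + q1*a_3 + q2*a_2 + q3*a_1 + q4*a_0 = 0, i.e. 299/22528 + (-299/5632)*q1 + (299/1408)*q2 + (-33/32)*q3 + (17/8)*q4 = 0.
  d^5: a_5 + q1*a_4 + q2*a_3 + q3*a_2 + q4*a_1 + q5*a_0 = 0, i.e. -299/90112 + (299/22528)*q1 + (-299/5632)*q2 + (299/1408)*q3 + (-33/32)*q4 + (17/8)*q5 = 0.
  d^6: a_6 + q1*a_5 + q2*a_4 + q3*a_3 + q4*a_2 + q5*a_1 = 0, i.e. 299/360448 + (-299/90112)*q1 + (299/22528)*q2 + (-299/5632)*q3 + (299/1408)*q4 + (-33/32)*q5 = 0.
Solving this linear system: q1 = 1336231/7422492, q2 = -7774/618541, q3 = 18239/20411853, q4 = -1196/20411853, q5 = 1196/224530383.
The numerator is Q*f truncated at degree 1: P0 = a_0 = 17/8; P1 = a_1 + q1*a_0 = -2407477/3711246.

The Pade approximant has numerator coefficients [17/8, -2407477/3711246]; denominator coefficients [1, 1336231/7422492, -7774/618541, 18239/20411853, -1196/20411853, 1196/224530383].


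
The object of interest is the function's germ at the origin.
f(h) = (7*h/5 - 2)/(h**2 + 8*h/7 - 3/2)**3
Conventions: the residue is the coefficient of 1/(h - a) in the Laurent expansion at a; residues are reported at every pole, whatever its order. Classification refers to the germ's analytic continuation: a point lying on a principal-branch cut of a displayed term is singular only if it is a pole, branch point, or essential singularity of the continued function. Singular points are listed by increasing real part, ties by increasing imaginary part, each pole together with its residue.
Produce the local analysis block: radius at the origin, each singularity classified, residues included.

Radius of convergence at 0: -4/7 + (1/14)*sqrt(358).
At -4/7 - (1/14)*sqrt(358): a pole of order 3; residue (352947/57353390)*sqrt(358).
At -4/7 + (1/14)*sqrt(358): a pole of order 3; residue -(352947/57353390)*sqrt(358).

Denominator factor (h**2 + 8*h/7 - 3/2)^3: discriminant 358/49, real irrational roots -4/7 + (1/14)*sqrt(358) and -4/7 - (1/14)*sqrt(358); poles of order 3, moduli -4/7 + (1/14)*sqrt(358) and 4/7 + (1/14)*sqrt(358).
The radius of convergence is the smallest modulus among the singular points: -4/7 + (1/14)*sqrt(358).
The factor h**2 + 8*h/7 - 3/2 splits as (h - a)(h - a') with a = -4/7 - (1/14)*sqrt(358), a' = -4/7 + (1/14)*sqrt(358). At the order-3 pole a set g(h) = (h - a)^3*f(h) = [7*h/5 - 2] / (h - a')^3.
Order-3 pole: residue = g''(a)/2; g''(-4/7 - (1/14)*sqrt(358)) = (352947/28676695)*sqrt(358), so the residue is (352947/57353390)*sqrt(358).
The factor h**2 + 8*h/7 - 3/2 splits as (h - a)(h - a') with a = -4/7 + (1/14)*sqrt(358), a' = -4/7 - (1/14)*sqrt(358). At the order-3 pole a set g(h) = (h - a)^3*f(h) = [7*h/5 - 2] / (h - a')^3.
Order-3 pole: residue = g''(a)/2; g''(-4/7 + (1/14)*sqrt(358)) = -(352947/28676695)*sqrt(358), so the residue is -(352947/57353390)*sqrt(358).
List the singular points by increasing real part (a conjugate pair: the negative imaginary part first).


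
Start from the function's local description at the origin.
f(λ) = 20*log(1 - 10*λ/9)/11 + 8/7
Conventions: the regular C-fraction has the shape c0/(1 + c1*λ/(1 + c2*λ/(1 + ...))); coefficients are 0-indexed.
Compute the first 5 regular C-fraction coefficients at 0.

Taylor coefficients (expand at 0): a_0 = 8/7, a_1 = -200/99, a_2 = -1000/891, a_3 = -20000/24057, a_4 = -50000/72171.
c0 = a_0 = 8/7. Peel one level at a time: if S = 1 + c*λ/S' with S'(0) = 1, then c is the λ-coefficient of S and S' = c*λ/(S - 1).
S_1 = c0/f = 1 + (175/99)*λ + (40250/9801)*λ^2 + ...; c1 = 175/99.
S_2 = c1*λ/(S_1 - 1) = 1 + (-230/99)*λ + (-25/243)*λ^2 + ...; c2 = -230/99.
S_3 = c2*λ/(S_2 - 1) = 1 + (-55/1242)*λ + (-34925/1542564)*λ^2 + ...; c3 = -55/1242.
S_4 = c3*λ/(S_3 - 1) = 1 + (-635/1242)*λ + ...; c4 = -635/1242.

The regular C-fraction coefficients are [8/7, 175/99, -230/99, -55/1242, -635/1242].


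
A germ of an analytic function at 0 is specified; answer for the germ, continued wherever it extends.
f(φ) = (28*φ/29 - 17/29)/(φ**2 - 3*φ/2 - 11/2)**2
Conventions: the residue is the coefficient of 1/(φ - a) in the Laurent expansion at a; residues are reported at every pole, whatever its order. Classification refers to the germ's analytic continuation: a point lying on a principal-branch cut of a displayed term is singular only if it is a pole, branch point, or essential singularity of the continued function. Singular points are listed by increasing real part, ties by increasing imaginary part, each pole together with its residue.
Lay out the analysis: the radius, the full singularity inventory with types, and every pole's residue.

Radius of convergence at 0: -3/4 + (1/4)*sqrt(97).
At 3/4 - (1/4)*sqrt(97): a pole of order 2; residue (64/272861)*sqrt(97).
At 3/4 + (1/4)*sqrt(97): a pole of order 2; residue -(64/272861)*sqrt(97).

Denominator factor (φ**2 - 3*φ/2 - 11/2)^2: discriminant 97/4, real irrational roots 3/4 + (1/4)*sqrt(97) and 3/4 - (1/4)*sqrt(97); poles of order 2, moduli 3/4 + (1/4)*sqrt(97) and -3/4 + (1/4)*sqrt(97).
The radius of convergence is the smallest modulus among the singular points: -3/4 + (1/4)*sqrt(97).
The factor φ**2 - 3*φ/2 - 11/2 splits as (φ - a)(φ - a') with a = 3/4 - (1/4)*sqrt(97), a' = 3/4 + (1/4)*sqrt(97). At the order-2 pole a set g(φ) = (φ - a)^2*f(φ) = [28*φ/29 - 17/29] / (φ - a')^2.
Order-2 pole: residue = g'(a); g'(3/4 - (1/4)*sqrt(97)) = (64/272861)*sqrt(97), so the residue is (64/272861)*sqrt(97).
The factor φ**2 - 3*φ/2 - 11/2 splits as (φ - a)(φ - a') with a = 3/4 + (1/4)*sqrt(97), a' = 3/4 - (1/4)*sqrt(97). At the order-2 pole a set g(φ) = (φ - a)^2*f(φ) = [28*φ/29 - 17/29] / (φ - a')^2.
Order-2 pole: residue = g'(a); g'(3/4 + (1/4)*sqrt(97)) = -(64/272861)*sqrt(97), so the residue is -(64/272861)*sqrt(97).
List the singular points by increasing real part (a conjugate pair: the negative imaginary part first).


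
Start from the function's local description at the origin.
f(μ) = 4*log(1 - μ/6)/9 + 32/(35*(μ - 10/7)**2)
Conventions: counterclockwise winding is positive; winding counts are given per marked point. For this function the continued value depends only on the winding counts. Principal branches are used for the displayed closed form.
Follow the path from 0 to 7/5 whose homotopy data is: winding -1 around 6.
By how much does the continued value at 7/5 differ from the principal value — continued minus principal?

The rational part is single-valued and drops out of the difference; each branch term changes only by its own monodromy.
(4/9)*log(1 - μ/(6)): each positive loop around 6 adds 2*pi*i to the log, so winding -1 contributes (4/9)*(-1)*2*pi*i = -(8/9)*pi*i.
Summing the contributions at μ = 7/5 gives -(8/9)*pi*i.

Continued minus principal equals -(8/9)*pi*i.


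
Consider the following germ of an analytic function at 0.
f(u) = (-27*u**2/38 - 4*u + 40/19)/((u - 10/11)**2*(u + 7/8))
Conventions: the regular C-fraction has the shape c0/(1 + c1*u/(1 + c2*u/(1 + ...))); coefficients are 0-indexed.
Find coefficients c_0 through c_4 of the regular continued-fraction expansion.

The regular C-fraction coefficients are [1936/665, 59/70, -1777/2360, -15827999/4193720, 15658134549/5113882586].


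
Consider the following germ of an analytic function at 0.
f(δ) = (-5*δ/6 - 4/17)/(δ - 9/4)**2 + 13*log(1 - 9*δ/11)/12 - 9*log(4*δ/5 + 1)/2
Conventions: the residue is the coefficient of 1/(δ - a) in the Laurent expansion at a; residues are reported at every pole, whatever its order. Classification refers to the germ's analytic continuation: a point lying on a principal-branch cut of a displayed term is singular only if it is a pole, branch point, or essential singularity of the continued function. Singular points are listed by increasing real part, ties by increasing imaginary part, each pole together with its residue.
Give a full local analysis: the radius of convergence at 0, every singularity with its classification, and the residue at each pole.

Radius of convergence at 0: 11/9.
At -5/4: a logarithmic branch point.
At 11/9: a logarithmic branch point.
At 9/4: a pole of order 2; residue -5/6.

Denominator factor (δ - 9/4)^2: pole of order 2 at 9/4, modulus 9/4.
Branch term (13/12)*log(1 - δ/(11/9)): its argument vanishes at δ = 11/9, a logarithmic branch point, modulus 11/9.
Branch term (-9/2)*log(1 - δ/(-5/4)): its argument vanishes at δ = -5/4, a logarithmic branch point, modulus 5/4.
The radius of convergence is the smallest modulus among the singular points: 11/9.
The branch terms are analytic at 9/4 and contribute nothing to the residue; only the rational part matters.
At the order-2 pole 9/4 set g(δ) = (δ - (9/4))^2*(rational part) = -5*δ/6 - 4/17.
Order-2 pole: residue = g'(a); g'(9/4) = -5/6, so the residue is -5/6.
List the singular points by increasing real part (a conjugate pair: the negative imaginary part first).


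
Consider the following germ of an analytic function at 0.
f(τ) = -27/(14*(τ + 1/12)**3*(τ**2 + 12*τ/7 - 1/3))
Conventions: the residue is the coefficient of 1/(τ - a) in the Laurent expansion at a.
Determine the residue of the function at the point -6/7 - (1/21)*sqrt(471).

The factor τ**2 + 12*τ/7 - 1/3 splits as (τ - a)(τ - a') with a = -6/7 - (1/21)*sqrt(471), a' = -6/7 + (1/21)*sqrt(471). At the order-1 pole a set g(τ) = (τ - a)*f(τ) = [-27/(14*(τ + 1/12)**3)] / (τ - a').
Simple pole: residue = g(a) at a = -6/7 - (1/21)*sqrt(471), which is -2828893248/105823817 + (20343707280/16614339269)*sqrt(471).

The residue is -2828893248/105823817 + (20343707280/16614339269)*sqrt(471).


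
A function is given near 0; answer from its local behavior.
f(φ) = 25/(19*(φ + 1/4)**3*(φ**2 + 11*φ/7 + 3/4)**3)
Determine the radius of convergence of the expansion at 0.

The radius of convergence is 1/4.

Denominator factor (φ**2 + 11*φ/7 + 3/4)^3: discriminant -26/49, complex-conjugate roots (-11/14) + ((1/14)*sqrt(26))*i and (-11/14) - ((1/14)*sqrt(26))*i; poles of order 3, moduli (1/2)*sqrt(3) and (1/2)*sqrt(3).
Denominator factor (φ + 1/4)^3: pole of order 3 at -1/4, modulus 1/4.
The radius of convergence is the smallest modulus among the singular points: 1/4.


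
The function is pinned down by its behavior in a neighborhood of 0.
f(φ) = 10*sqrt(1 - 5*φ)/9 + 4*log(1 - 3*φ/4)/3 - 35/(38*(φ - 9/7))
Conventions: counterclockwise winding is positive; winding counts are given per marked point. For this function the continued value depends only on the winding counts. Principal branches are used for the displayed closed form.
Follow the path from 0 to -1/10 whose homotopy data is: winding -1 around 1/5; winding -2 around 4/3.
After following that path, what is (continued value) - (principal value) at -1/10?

Continued minus principal equals (-(10/9)*sqrt(6)) - ((16/3)*pi)*i.

The rational part is single-valued and drops out of the difference; each branch term changes only by its own monodromy.
(10/9)*sqrt(1 - φ/(1/5)): winding -1 is odd, the square root flips sign, contributing -2*(10/9)*sqrt(1 - (-1/10)/(1/5)) = -2*(10/9)*sqrt(3/2) = -(10/9)*sqrt(6).
(4/3)*log(1 - φ/(4/3)): each positive loop around 4/3 adds 2*pi*i to the log, so winding -2 contributes (4/3)*(-2)*2*pi*i = -(16/3)*pi*i.
Summing the contributions at φ = -1/10 gives (-(10/9)*sqrt(6)) - ((16/3)*pi)*i.


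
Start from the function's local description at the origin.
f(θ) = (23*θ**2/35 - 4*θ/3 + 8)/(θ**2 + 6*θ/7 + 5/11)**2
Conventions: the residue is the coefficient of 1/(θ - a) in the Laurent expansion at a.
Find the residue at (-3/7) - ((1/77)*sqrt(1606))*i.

The residue is ((33467/85264)*sqrt(1606))*i.

The factor θ**2 + 6*θ/7 + 5/11 splits as (θ - a)(θ - a') with a = (-3/7) - ((1/77)*sqrt(1606))*i, a' = (-3/7) + ((1/77)*sqrt(1606))*i. At the order-2 pole a set g(θ) = (θ - a)^2*f(θ) = [23*θ**2/35 - 4*θ/3 + 8] / (θ - a')^2.
Order-2 pole: residue = g'(a); g'((-3/7) - ((1/77)*sqrt(1606))*i) = ((33467/85264)*sqrt(1606))*i, so the residue is ((33467/85264)*sqrt(1606))*i.


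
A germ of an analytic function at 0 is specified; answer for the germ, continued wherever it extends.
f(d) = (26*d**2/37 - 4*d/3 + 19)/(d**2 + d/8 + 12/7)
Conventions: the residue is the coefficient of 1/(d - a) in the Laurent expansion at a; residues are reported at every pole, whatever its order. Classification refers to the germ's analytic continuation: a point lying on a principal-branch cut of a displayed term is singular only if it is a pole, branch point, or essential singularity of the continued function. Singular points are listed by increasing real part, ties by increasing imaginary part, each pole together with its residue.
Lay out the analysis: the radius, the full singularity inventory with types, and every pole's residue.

Radius of convergence at 0: (2/7)*sqrt(21).
At (-1/16) - ((1/112)*sqrt(21455))*i: a pole of order 1; residue (-631/888) + ((177869/3810408)*sqrt(21455))*i.
At (-1/16) + ((1/112)*sqrt(21455))*i: a pole of order 1; residue (-631/888) - ((177869/3810408)*sqrt(21455))*i.

Denominator factor (d**2 + d/8 + 12/7): discriminant -3065/448, complex-conjugate roots (-1/16) + ((1/112)*sqrt(21455))*i and (-1/16) - ((1/112)*sqrt(21455))*i; poles of order 1, moduli (2/7)*sqrt(21) and (2/7)*sqrt(21).
The radius of convergence is the smallest modulus among the singular points: (2/7)*sqrt(21).
The factor d**2 + d/8 + 12/7 splits as (d - a)(d - a') with a = (-1/16) - ((1/112)*sqrt(21455))*i, a' = (-1/16) + ((1/112)*sqrt(21455))*i. At the order-1 pole a set g(d) = (d - a)*f(d) = [26*d**2/37 - 4*d/3 + 19] / (d - a').
Simple pole: residue = g(a) at a = (-1/16) - ((1/112)*sqrt(21455))*i, which is (-631/888) + ((177869/3810408)*sqrt(21455))*i.
The factor d**2 + d/8 + 12/7 splits as (d - a)(d - a') with a = (-1/16) + ((1/112)*sqrt(21455))*i, a' = (-1/16) - ((1/112)*sqrt(21455))*i. At the order-1 pole a set g(d) = (d - a)*f(d) = [26*d**2/37 - 4*d/3 + 19] / (d - a').
Simple pole: residue = g(a) at a = (-1/16) + ((1/112)*sqrt(21455))*i, which is (-631/888) - ((177869/3810408)*sqrt(21455))*i.
List the singular points by increasing real part (a conjugate pair: the negative imaginary part first).


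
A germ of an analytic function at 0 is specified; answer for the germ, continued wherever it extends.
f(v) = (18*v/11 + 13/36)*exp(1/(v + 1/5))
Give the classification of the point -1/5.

The point is an essential singularity.

The exponent 1/(v - (-1/5)) has a pole at -1/5, so exp(1/(v - (-1/5))) takes every nonzero value near it: an essential singularity (not a pole of any order).


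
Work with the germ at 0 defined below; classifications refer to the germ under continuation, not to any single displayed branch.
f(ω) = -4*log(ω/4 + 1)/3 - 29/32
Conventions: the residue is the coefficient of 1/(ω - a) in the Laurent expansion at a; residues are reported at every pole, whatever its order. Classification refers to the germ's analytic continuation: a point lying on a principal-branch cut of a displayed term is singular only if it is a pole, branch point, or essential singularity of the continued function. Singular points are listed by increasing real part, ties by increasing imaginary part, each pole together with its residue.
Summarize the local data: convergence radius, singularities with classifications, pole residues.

Branch term (-4/3)*log(1 - ω/(-4)): its argument vanishes at ω = -4, a logarithmic branch point, modulus 4.
The radius of convergence is the smallest modulus among the singular points: 4.

Radius of convergence at 0: 4.
At -4: a logarithmic branch point.


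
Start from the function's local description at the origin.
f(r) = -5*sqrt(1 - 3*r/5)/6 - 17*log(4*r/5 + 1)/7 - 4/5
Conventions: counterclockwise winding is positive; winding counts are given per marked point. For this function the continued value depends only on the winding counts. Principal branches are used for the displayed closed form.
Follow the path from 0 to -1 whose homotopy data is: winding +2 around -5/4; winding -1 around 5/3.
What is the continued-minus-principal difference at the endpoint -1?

The rational part is single-valued and drops out of the difference; each branch term changes only by its own monodromy.
(-17/7)*log(1 - r/(-5/4)): each positive loop around -5/4 adds 2*pi*i to the log, so winding +2 contributes (-17/7)*(2)*2*pi*i = -(68/7)*pi*i.
(-5/6)*sqrt(1 - r/(5/3)): winding -1 is odd, the square root flips sign, contributing -2*(-5/6)*sqrt(1 - (-1)/(5/3)) = -2*(-5/6)*sqrt(8/5) = (2/3)*sqrt(10).
Summing the contributions at r = -1 gives ((2/3)*sqrt(10)) - ((68/7)*pi)*i.

Continued minus principal equals ((2/3)*sqrt(10)) - ((68/7)*pi)*i.


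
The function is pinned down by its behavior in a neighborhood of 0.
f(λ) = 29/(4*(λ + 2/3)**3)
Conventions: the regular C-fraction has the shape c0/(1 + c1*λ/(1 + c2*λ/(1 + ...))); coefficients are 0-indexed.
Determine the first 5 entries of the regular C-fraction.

Taylor coefficients (expand at 0): a_0 = 783/32, a_1 = -7047/64, a_2 = 21141/64, a_3 = -105705/128, a_4 = 951345/512.
c0 = a_0 = 783/32. Peel one level at a time: if S = 1 + c*λ/S' with S'(0) = 1, then c is the λ-coefficient of S and S' = c*λ/(S - 1).
S_1 = c0/f = 1 + (9/2)*λ + (27/4)*λ^2 + ...; c1 = 9/2.
S_2 = c1*λ/(S_1 - 1) = 1 + (-3/2)*λ + (3/2)*λ^2 + ...; c2 = -3/2.
S_3 = c2*λ/(S_2 - 1) = 1 + (1)*λ + (1/4)*λ^2 + ...; c3 = 1.
S_4 = c3*λ/(S_3 - 1) = 1 + (-1/4)*λ + ...; c4 = -1/4.

The regular C-fraction coefficients are [783/32, 9/2, -3/2, 1, -1/4].


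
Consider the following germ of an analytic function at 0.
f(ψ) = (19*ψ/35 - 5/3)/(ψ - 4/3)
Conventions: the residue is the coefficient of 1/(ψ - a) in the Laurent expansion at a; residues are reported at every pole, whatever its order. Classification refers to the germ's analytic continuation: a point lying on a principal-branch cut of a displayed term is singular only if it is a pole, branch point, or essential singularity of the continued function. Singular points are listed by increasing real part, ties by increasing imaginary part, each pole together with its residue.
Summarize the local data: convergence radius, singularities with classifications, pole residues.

Radius of convergence at 0: 4/3.
At 4/3: a pole of order 1; residue -33/35.

Denominator factor (ψ - 4/3): pole of order 1 at 4/3, modulus 4/3.
The radius of convergence is the smallest modulus among the singular points: 4/3.
At the order-1 pole 4/3 set g(ψ) = (ψ - (4/3))*f(ψ) = 19*ψ/35 - 5/3.
Simple pole: residue = g(a) at a = 4/3, which is -33/35.


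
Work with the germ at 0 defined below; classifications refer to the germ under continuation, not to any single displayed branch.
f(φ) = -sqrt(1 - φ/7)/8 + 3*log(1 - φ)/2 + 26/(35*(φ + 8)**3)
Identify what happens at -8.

The denominator factor φ + 8 vanishes at -8 and appears to the power 3; the numerator there equals 26/35, nonzero, and no other factor vanishes.
The branch terms are analytic at this point.
Hence a pole whose order is the multiplicity, 3.

The point is a pole of order 3.


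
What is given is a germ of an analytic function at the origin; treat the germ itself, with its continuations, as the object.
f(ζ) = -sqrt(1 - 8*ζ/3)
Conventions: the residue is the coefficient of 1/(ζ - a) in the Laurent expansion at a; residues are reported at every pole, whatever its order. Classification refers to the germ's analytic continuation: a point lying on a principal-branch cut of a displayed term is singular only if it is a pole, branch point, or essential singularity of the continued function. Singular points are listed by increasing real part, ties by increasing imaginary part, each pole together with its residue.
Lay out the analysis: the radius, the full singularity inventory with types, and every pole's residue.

Radius of convergence at 0: 3/8.
At 3/8: an algebraic (square-root) branch point.

Branch term (-1)*sqrt(1 - ζ/(3/8)): its argument vanishes at ζ = 3/8, a square-root branch point, modulus 3/8.
The radius of convergence is the smallest modulus among the singular points: 3/8.


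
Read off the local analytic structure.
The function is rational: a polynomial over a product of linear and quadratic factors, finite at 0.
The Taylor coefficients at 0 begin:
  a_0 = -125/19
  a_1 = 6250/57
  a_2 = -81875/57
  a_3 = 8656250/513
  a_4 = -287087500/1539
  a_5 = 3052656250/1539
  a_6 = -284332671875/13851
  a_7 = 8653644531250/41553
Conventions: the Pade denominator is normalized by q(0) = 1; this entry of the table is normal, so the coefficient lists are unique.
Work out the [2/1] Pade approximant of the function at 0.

The Pade approximant has numerator coefficients [-125/19, 725000/22401, -9968125/67203]; denominator coefficients [1, 13850/1179].

Taylor coefficients needed (read off): a_0 = -125/19, a_1 = 6250/57, a_2 = -81875/57, a_3 = 8656250/513.
Write the denominator as Q(η) = 1 + q1*η. Requiring Q*f - P = O(η^4) with deg P <= 2 kills the coefficients of η^3..η^3 in Q*f:
  η^3: a_3 + q1*a_2 = 0, i.e. 8656250/513 + (-81875/57)*q1 = 0.
Solving this linear system: q1 = 13850/1179.
The numerator is Q*f truncated at degree 2: P0 = a_0 = -125/19; P1 = a_1 + q1*a_0 = 725000/22401; P2 = a_2 + q1*a_1 = -9968125/67203.


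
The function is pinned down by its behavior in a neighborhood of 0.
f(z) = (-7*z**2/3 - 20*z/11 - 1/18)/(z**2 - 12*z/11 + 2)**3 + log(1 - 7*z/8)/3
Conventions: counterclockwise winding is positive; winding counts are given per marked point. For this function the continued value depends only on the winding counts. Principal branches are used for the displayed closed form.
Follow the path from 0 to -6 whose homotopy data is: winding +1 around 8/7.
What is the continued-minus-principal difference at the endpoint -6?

The rational part is single-valued and drops out of the difference; each branch term changes only by its own monodromy.
(1/3)*log(1 - z/(8/7)): each positive loop around 8/7 adds 2*pi*i to the log, so winding +1 contributes (1/3)*(1)*2*pi*i = (2/3)*pi*i.
Summing the contributions at z = -6 gives (2/3)*pi*i.

Continued minus principal equals (2/3)*pi*i.
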